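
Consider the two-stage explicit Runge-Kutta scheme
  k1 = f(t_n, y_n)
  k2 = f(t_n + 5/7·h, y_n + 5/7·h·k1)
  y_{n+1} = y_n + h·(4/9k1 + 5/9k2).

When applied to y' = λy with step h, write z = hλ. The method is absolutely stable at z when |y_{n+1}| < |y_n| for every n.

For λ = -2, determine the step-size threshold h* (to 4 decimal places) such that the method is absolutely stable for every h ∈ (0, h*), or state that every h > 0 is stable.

(-2.5200,0); λ=-2 ⇒ h* = (63/25)/2 = 1.2600.

Set f=λy, z=hλ:
  k1=λy_n ⇒ h·k1=z·y_n;  k2=λ(1+5/7z)y_n ⇒ h·k2=z(1+5/7z)y_n
  y_{n+1}/y_n = 1 + 4/9z + 5/9z(1+5/7z) = 1 + z + 25/63z²
  so R(z) = 1 + z + 25/63z².

Solve |R(x)|<1 on ℝ⁻.
x=-0.55: |R|=0.5700
R=1: x+25/63x²=0 ⇒ x=−63/25=-2.5200; min R=1−1/(4·25/63)=0.3700>−1
Confirm numerically:
  x=-2.412: |R|=0.89663 <1
  x=-1.481: |R|=0.38938 <1
  x=-1.255: |R|=0.37001 <1
  x=-2.917: |R|=1.45954 >1
  x=-2.764: |R|=1.26763 >1
Interval (-2.5200, 0).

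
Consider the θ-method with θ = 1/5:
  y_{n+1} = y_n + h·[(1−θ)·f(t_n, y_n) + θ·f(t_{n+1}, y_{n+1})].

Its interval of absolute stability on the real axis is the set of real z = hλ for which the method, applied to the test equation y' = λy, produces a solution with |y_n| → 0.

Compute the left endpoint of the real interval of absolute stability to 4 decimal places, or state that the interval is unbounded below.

left endpoint -3.3333.

Test eqn y'=λy, z=hλ:
  y_{n+1} = y_n + z·[4/5·y_n + 1/5·y_{n+1}] ⇒ (1 − 1/5z)y_{n+1} = (1 + 4/5z)y_n
  so R(z) = (1 + 4/5z)/(1 − 1/5z).

Solve |R(x)|<1 on ℝ⁻.
x=-0.97: |R|=0.1876
R=−1: 1+4/5x = −1+1/5x ⇒ -3/5x=2 ⇒ x=2/(-3/5)=-3.3333
Confirm numerically:
  x=-2.966: |R|=0.86166 <1
  x=-2.680: |R|=0.74479 <1
  x=-1.578: |R|=0.19945 <1
  x=-3.889: |R|=1.18754 >1
  x=-3.849: |R|=1.17482 >1
  x=-3.631: |R|=1.10346 >1
Stable set (-3.3333, 0).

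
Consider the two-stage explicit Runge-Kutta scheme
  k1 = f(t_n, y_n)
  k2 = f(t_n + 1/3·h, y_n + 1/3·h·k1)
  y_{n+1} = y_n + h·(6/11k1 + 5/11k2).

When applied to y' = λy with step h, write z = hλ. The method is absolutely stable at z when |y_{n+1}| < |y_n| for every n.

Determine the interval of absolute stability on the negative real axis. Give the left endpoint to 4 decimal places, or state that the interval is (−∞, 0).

z∈(-6.6000,0).

On y'=λy, z=hλ:
  k1=λy_n ⇒ h·k1=z·y_n;  k2=λ(1+1/3z)y_n ⇒ h·k2=z(1+1/3z)y_n
  y_{n+1}/y_n = 1 + 6/11z + 5/11z(1+1/3z) = 1 + z + 5/33z²
  Hence R(z) = 1 + z + 5/33z².

Boundary: |R(x)|=1, x<0.
x=-0.45: |R|=0.5807
R=1: x+5/33x²=0 ⇒ x=−33/5=-6.6000; min R=1−1/(4·5/33)=-0.6500>−1
Confirm numerically:
  x=-5.768: |R|=0.27288 <1
  x=-5.431: |R|=0.03805 <1
  x=-3.804: |R|=0.61151 <1
  x=-7.006: |R|=1.43098 >1
  x=-7.001: |R|=1.42536 >1
  x=-6.660: |R|=1.06055 >1
Stable set (-6.6000, 0).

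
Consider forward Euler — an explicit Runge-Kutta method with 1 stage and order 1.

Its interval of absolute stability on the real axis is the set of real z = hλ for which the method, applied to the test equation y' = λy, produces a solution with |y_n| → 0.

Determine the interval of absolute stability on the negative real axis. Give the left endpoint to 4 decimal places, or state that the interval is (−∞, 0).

Set f=λy, z=hλ:
  order 1, 1-stage ⇒ R(z)=1+z
  (e.g. R(-0.33)=0.67000, |R|=0.67000)

Solve |R(x)|<1 on ℝ⁻.
x=-0.33: |R|=0.6700
|R(-1.61)|=0.6100 |R(-1.44)|=0.4400 |R(-0.86)|=0.1400
Bisect:
  x_lo=-2.8347 |R|=1.8347  x_hi=-0.2012 |R|=0.7988
  mid=-1.51793 |R|=0.51793 →hi
  mid=-2.17631 |R|=1.17631 →lo
  mid=-1.84712 |R|=0.84712 →hi
  mid=-2.01171 |R|=1.01171 →lo
  mid=-1.92941 |R|=0.92941 →hi
  mid=-1.97056 |R|=0.97056 →hi
  mid=-1.99114 |R|=0.99114 →hi
  ...
  [-2.00014,-1.99998] ⇒ x*=-2.0000
Stable set (-2.0000, 0).

(-2.0000, 0).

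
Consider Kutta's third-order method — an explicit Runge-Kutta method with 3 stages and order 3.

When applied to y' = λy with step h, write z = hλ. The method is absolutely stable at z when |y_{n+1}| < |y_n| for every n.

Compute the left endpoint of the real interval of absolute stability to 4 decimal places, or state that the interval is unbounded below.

left endpoint -2.5127.

Test eqn y'=λy, z=hλ:
  order 3, 3-stage ⇒ R(z)=1+z+z^2/2+z^3/6
  (e.g. R(-1.14)=0.26288, |R|=0.26288)

Solve |R(x)|<1 on ℝ⁻.
x=-1.14: |R|=0.2629
|R(-2.74)|=1.4147 |R(-2.59)|=1.1316 |R(-0.68)|=0.4988
Bisect:
  x_lo=-3.2406 |R|=2.6618  x_hi=-0.1125 |R|=0.8936
  mid=-1.67659 |R|=0.05658 →hi
  mid=-2.45861 |R|=0.91318 →hi
  mid=-2.84962 |R|=1.64610 →lo
  mid=-2.65412 |R|=1.24803 →lo
  mid=-2.55636 |R|=1.07317 →lo
  mid=-2.50749 |R|=0.99138 →hi
  mid=-2.53193 |R|=1.03181 →lo
  mid=-2.51971 |R|=1.01148 →lo
  mid=-2.51360 |R|=1.00140 →lo
  ...
  [-2.51283,-2.51264] ⇒ x*=-2.5127
So |R|<1 on (-2.5127, 0).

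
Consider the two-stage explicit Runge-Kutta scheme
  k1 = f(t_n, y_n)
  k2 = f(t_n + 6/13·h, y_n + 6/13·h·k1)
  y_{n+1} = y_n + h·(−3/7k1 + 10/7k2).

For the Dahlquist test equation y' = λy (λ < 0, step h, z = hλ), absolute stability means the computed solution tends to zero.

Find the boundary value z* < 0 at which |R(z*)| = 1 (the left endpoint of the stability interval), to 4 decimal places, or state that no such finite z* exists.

With y'=λy (z=hλ):
  k1=λy_n ⇒ h·k1=z·y_n;  k2=λ(1+6/13z)y_n ⇒ h·k2=z(1+6/13z)y_n
  y_{n+1}/y_n = 1 − 3/7z + 10/7z(1+6/13z) = 1 + z + 60/91z²
  Hence R(z) = 1 + z + 60/91z².

Need |R(x)|<1, x<0.
x=-1.41: |R|=0.9008
R=1: x+60/91x²=0 ⇒ x=−91/60=-1.5167; min R=1−1/(4·60/91)=0.6208>−1
Confirm numerically:
  x=-1.430: |R|=0.91829 <1
  x=-1.171: |R|=0.73311 <1
  x=-1.131: |R|=0.71240 <1
  x=-2.031: |R|=1.68875 >1
  x=-1.980: |R|=1.60488 >1
  x=-1.913: |R|=1.49990 >1
Stable set (-1.5167, 0).

left endpoint -1.5167.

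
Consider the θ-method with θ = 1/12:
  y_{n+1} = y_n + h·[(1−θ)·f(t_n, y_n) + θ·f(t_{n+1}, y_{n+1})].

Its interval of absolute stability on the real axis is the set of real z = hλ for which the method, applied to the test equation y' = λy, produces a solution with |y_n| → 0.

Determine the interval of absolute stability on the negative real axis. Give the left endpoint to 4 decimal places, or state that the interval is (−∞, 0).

z∈(-2.4000,0).

Set f=λy, z=hλ:
  y_{n+1} = y_n + z·[11/12·y_n + 1/12·y_{n+1}] ⇒ (1 − 1/12z)y_{n+1} = (1 + 11/12z)y_n
  Hence R(z) = (1 + 11/12z)/(1 − 1/12z).

Need |R(x)|<1, x<0.
x=-0.55: |R|=0.4741
R=−1: 1+11/12x = −1+1/12x ⇒ -5/6x=2 ⇒ x=2/(-5/6)=-2.4000
Confirm numerically:
  x=-2.341: |R|=0.95886 <1
  x=-1.924: |R|=0.65814 <1
  x=-1.502: |R|=0.33491 <1
  x=-2.573: |R|=1.11871 >1
  x=-2.529: |R|=1.08879 >1
  x=-2.494: |R|=1.06485 >1
Stable set (-2.4000, 0).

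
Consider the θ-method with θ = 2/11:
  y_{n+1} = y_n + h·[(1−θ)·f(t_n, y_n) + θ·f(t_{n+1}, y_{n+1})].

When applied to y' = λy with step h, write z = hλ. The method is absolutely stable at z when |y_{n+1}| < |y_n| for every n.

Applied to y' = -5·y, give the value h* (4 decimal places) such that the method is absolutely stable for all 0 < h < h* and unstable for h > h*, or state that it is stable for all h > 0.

(-3.1429,0); λ=-5 ⇒ h* = (22/7)/5 = 0.6286.

With y'=λy (z=hλ):
  y_{n+1} = y_n + z·[9/11·y_n + 2/11·y_{n+1}] ⇒ (1 − 2/11z)y_{n+1} = (1 + 9/11z)y_n
  R(z) = (1 + 9/11z)/(1 − 2/11z).

Need |R(x)|<1, x<0.
x=-0.8: |R|=0.3016
R=−1: 1+9/11x = −1+2/11x ⇒ -7/11x=2 ⇒ x=2/(-7/11)=-3.1429
Confirm numerically:
  x=-2.859: |R|=0.88115 <1
  x=-2.567: |R|=0.75015 <1
  x=-2.449: |R|=0.69449 <1
  x=-3.705: |R|=1.21374 >1
  x=-3.402: |R|=1.10189 >1
Stable set (-3.1429, 0).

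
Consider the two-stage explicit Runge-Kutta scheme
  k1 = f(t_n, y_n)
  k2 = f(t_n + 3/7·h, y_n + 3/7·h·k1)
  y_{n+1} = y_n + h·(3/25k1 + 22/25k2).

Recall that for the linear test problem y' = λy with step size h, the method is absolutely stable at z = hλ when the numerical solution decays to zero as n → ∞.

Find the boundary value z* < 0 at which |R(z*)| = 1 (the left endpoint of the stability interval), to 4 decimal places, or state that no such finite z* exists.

left endpoint -2.6515.

Test eqn y'=λy, z=hλ:
  k1=λy_n ⇒ h·k1=z·y_n;  k2=λ(1+3/7z)y_n ⇒ h·k2=z(1+3/7z)y_n
  y_{n+1}/y_n = 1 + 3/25z + 22/25z(1+3/7z) = 1 + z + 66/175z²
  ⇒ R(z) = 1 + z + 66/175z².

Find x<0 with |R(x)|<1.
x=-0.58: |R|=0.5469
R=1: x+66/175x²=0 ⇒ x=−175/66=-2.6515; min R=1−1/(4·66/175)=0.3371>−1
Confirm numerically:
  x=-2.604: |R|=0.95334 <1
  x=-2.601: |R|=0.95045 <1
  x=-1.952: |R|=0.48503 <1
  x=-1.184: |R|=0.34470 <1
  x=-2.894: |R|=1.26466 >1
  x=-2.823: |R|=1.18258 >1
Stable set (-2.6515, 0).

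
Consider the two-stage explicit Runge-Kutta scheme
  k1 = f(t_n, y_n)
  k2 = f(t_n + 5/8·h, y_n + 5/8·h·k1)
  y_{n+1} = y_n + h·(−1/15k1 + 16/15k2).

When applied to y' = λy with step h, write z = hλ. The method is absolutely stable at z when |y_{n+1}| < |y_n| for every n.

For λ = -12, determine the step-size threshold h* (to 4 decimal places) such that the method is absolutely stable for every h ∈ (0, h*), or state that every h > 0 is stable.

Set f=λy, z=hλ:
  k1=λy_n ⇒ h·k1=z·y_n;  k2=λ(1+5/8z)y_n ⇒ h·k2=z(1+5/8z)y_n
  y_{n+1}/y_n = 1 − 1/15z + 16/15z(1+5/8z) = 1 + z + 2/3z²
  ⇒ R(z) = 1 + z + 2/3z².

Find x<0 with |R(x)|<1.
x=-0.4: |R|=0.7067
R=1: x+2/3x²=0 ⇒ x=−3/2=-1.5000; min R=1−1/(4·2/3)=0.6250>−1
Confirm numerically:
  x=-1.453: |R|=0.95447 <1
  x=-1.255: |R|=0.79502 <1
  x=-0.994: |R|=0.66469 <1
  x=-0.939: |R|=0.64881 <1
  x=-1.802: |R|=1.36280 >1
  x=-1.665: |R|=1.18315 >1
Interval (-1.5000, 0).

(-1.5000,0); λ=-12 ⇒ h* = (3/2)/12 = 0.1250.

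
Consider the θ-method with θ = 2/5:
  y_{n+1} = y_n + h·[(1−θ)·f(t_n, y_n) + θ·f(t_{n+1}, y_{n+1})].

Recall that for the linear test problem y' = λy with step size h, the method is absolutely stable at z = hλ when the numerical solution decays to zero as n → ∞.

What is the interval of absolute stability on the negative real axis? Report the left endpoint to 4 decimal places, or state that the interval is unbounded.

(-10.0000, 0).

Test eqn y'=λy, z=hλ:
  y_{n+1} = y_n + z·[3/5·y_n + 2/5·y_{n+1}] ⇒ (1 − 2/5z)y_{n+1} = (1 + 3/5z)y_n
  so R(z) = (1 + 3/5z)/(1 − 2/5z).

Solve |R(x)|<1 on ℝ⁻.
x=-0.61: |R|=0.5096
R=−1: 1+3/5x = −1+2/5x ⇒ -1/5x=2 ⇒ x=2/(-1/5)=-10.0000
Confirm numerically:
  x=-9.730: |R|=0.98896 <1
  x=-9.122: |R|=0.96223 <1
  x=-6.564: |R|=0.81046 <1
  x=-10.379: |R|=1.01471 >1
  x=-10.090: |R|=1.00357 >1
Interval (-10.0000, 0).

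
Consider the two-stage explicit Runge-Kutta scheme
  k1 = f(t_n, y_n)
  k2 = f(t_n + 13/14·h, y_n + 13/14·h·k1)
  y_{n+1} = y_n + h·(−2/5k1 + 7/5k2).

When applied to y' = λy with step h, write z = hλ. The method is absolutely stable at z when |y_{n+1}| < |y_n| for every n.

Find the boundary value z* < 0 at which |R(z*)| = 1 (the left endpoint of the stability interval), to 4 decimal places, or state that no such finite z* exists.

z* = -0.7692.

Set f=λy, z=hλ:
  k1=λy_n ⇒ h·k1=z·y_n;  k2=λ(1+13/14z)y_n ⇒ h·k2=z(1+13/14z)y_n
  y_{n+1}/y_n = 1 − 2/5z + 7/5z(1+13/14z) = 1 + z + 13/10z²
  R(z) = 1 + z + 13/10z².

Solve |R(x)|<1 on ℝ⁻.
x=-0.84: |R|=1.0773
R=1: x+13/10x²=0 ⇒ x=−10/13=-0.7692; min R=1−1/(4·13/10)=0.8077>−1
Confirm numerically:
  x=-0.600: |R|=0.86800 <1
  x=-0.581: |R|=0.85783 <1
  x=-0.504: |R|=0.82622 <1
  x=-0.393: |R|=0.80778 <1
  x=-1.288: |R|=1.86863 >1
  x=-1.199: |R|=1.66988 >1
So |R|<1 on (-0.7692, 0).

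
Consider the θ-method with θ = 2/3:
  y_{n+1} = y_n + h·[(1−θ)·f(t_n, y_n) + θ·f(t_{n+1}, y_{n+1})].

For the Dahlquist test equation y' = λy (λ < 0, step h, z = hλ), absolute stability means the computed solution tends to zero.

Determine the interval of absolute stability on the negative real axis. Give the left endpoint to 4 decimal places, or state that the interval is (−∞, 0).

With y'=λy (z=hλ):
  y_{n+1} = y_n + z·[1/3·y_n + 2/3·y_{n+1}] ⇒ (1 − 2/3z)y_{n+1} = (1 + 1/3z)y_n
  so R(z) = (1 + 1/3z)/(1 − 2/3z).

Find x<0 with |R(x)|<1.
x=-0.78: |R|=0.4868
x=-2: |R|=0.1429
x=-10: |R|=0.3043
x=-100: |R|=0.4778
θ=2/3≥1/2 ⇒ |1+1/3x|<|1−2/3x| ∀x<0 ⇒ stable on all of ℝ⁻.

unbounded; (−∞, 0).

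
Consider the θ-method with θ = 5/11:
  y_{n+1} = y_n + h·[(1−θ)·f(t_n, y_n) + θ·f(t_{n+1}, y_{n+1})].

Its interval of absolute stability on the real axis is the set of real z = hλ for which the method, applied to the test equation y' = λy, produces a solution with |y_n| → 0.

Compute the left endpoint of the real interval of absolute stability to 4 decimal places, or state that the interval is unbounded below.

z* = -22.0000.

With y'=λy (z=hλ):
  y_{n+1} = y_n + z·[6/11·y_n + 5/11·y_{n+1}] ⇒ (1 − 5/11z)y_{n+1} = (1 + 6/11z)y_n
  ⇒ R(z) = (1 + 6/11z)/(1 − 5/11z).

Solve |R(x)|<1 on ℝ⁻.
x=-1.63: |R|=0.0637
R=−1: 1+6/11x = −1+5/11x ⇒ -1/11x=2 ⇒ x=2/(-1/11)=-22.0000
Confirm numerically:
  x=-21.232: |R|=0.99344 <1
  x=-18.591: |R|=0.96721 <1
  x=-9.255: |R|=0.77748 <1
  x=-22.188: |R|=1.00154 >1
  x=-22.114: |R|=1.00094 >1
Interval (-22.0000, 0).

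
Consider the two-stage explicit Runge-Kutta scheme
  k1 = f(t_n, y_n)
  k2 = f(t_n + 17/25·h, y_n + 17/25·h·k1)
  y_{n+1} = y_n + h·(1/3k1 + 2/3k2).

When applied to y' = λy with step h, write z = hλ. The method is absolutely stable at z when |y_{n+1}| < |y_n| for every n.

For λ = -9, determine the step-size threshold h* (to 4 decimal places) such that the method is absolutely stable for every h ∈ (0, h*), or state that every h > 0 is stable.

(-2.2059,0); λ=-9 ⇒ h* = (75/34)/9 = 0.2451.

Set f=λy, z=hλ:
  k1=λy_n ⇒ h·k1=z·y_n;  k2=λ(1+17/25z)y_n ⇒ h·k2=z(1+17/25z)y_n
  y_{n+1}/y_n = 1 + 1/3z + 2/3z(1+17/25z) = 1 + z + 34/75z²
  ⇒ R(z) = 1 + z + 34/75z².

Solve |R(x)|<1 on ℝ⁻.
x=-0.52: |R|=0.6026
R=1: x+34/75x²=0 ⇒ x=−75/34=-2.2059; min R=1−1/(4·34/75)=0.4485>−1
Confirm numerically:
  x=-2.056: |R|=0.86030 <1
  x=-1.757: |R|=0.64246 <1
  x=-1.741: |R|=0.63309 <1
  x=-1.220: |R|=0.45474 <1
  x=-2.633: |R|=1.50982 >1
  x=-2.461: |R|=1.28462 >1
Stable set (-2.2059, 0).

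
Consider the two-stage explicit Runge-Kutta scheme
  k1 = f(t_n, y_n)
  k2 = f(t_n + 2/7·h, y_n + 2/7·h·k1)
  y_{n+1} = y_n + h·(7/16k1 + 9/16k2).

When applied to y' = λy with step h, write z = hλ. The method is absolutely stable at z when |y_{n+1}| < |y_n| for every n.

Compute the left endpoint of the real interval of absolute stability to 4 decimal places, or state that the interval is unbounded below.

left endpoint -6.2222.

On y'=λy, z=hλ:
  k1=λy_n ⇒ h·k1=z·y_n;  k2=λ(1+2/7z)y_n ⇒ h·k2=z(1+2/7z)y_n
  y_{n+1}/y_n = 1 + 7/16z + 9/16z(1+2/7z) = 1 + z + 9/56z²
  ⇒ R(z) = 1 + z + 9/56z².

Find x<0 with |R(x)|<1.
x=-1.25: |R|=0.0011
R=1: x+9/56x²=0 ⇒ x=−56/9=-6.2222; min R=1−1/(4·9/56)=-0.5556>−1
Confirm numerically:
  x=-5.992: |R|=0.77830 <1
  x=-4.657: |R|=0.17148 <1
  x=-4.607: |R|=0.19593 <1
  x=-6.514: |R|=1.30546 >1
  x=-6.270: |R|=1.04814 >1
Interval (-6.2222, 0).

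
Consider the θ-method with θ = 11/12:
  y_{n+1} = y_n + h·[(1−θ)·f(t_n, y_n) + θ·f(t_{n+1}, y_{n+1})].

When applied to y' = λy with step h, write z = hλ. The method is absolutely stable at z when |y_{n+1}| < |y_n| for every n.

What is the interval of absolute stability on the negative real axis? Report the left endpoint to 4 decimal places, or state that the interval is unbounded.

Set f=λy, z=hλ:
  y_{n+1} = y_n + z·[1/12·y_n + 11/12·y_{n+1}] ⇒ (1 − 11/12z)y_{n+1} = (1 + 1/12z)y_n
  R(z) = (1 + 1/12z)/(1 − 11/12z).

Find x<0 with |R(x)|<1.
x=-0.92: |R|=0.5009
x=-2: |R|=0.2941
x=-10: |R|=0.0164
x=-100: |R|=0.0791
θ=11/12≥1/2 ⇒ |1+1/12x|<|1−11/12x| ∀x<0 ⇒ stable on all of ℝ⁻.

interval (−∞, 0).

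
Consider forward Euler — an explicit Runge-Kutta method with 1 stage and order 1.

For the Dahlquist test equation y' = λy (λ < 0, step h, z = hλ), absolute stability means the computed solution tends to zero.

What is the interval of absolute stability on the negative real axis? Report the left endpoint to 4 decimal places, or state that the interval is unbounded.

(-2.0000, 0).

Test eqn y'=λy, z=hλ:
  order 1, 1-stage ⇒ R(z)=1+z
  (e.g. R(-0.71)=0.29000, |R|=0.29000)

Need |R(x)|<1, x<0.
x=-0.71: |R|=0.2900
|R(-2.03)|=1.0300 |R(-0.65)|=0.3500 |R(-0.51)|=0.4900
Bisect:
  x_lo=-2.3249 |R|=1.3249  x_hi=-0.2456 |R|=0.7544
  mid=-1.28522 |R|=0.28522 →hi
  mid=-1.80503 |R|=0.80503 →hi
  mid=-2.06494 |R|=1.06494 →lo
  mid=-1.93499 |R|=0.93499 →hi
  mid=-1.99997 |R|=0.99997 →hi
  mid=-2.03245 |R|=1.03245 →lo
  mid=-2.01621 |R|=1.01621 →lo
  ...
  [-2.00009,-1.99997] ⇒ x*=-2.0000
Interval (-2.0000, 0).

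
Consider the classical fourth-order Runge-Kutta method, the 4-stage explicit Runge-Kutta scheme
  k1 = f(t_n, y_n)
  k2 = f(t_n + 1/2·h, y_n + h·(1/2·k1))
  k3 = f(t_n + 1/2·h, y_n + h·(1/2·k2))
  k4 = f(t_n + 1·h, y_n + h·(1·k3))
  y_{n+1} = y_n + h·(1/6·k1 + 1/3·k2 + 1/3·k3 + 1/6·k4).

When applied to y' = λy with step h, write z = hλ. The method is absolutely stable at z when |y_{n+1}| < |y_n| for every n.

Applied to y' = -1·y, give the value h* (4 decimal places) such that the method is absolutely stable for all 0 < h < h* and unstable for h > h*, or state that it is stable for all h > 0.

Test eqn y'=λy, z=hλ:
  order 4, 4-stage ⇒ R(z)=1+z+z^2/2+z^3/6+z^4/24
  (e.g. R(-0.64)=0.52810, |R|=0.52810)

Boundary: |R(x)|=1, x<0.
x=-0.64: |R|=0.5281
|R(-1.64)|=0.2711 |R(-1.29)|=0.2997 |R(-1.23)|=0.3117
Bisect:
  x_lo=-3.6144 |R|=3.1590  x_hi=-0.3559 |R|=0.7006
  mid=-1.98514 |R|=0.32849 →hi
  mid=-2.79979 |R|=1.02207 →lo
  mid=-2.39246 |R|=0.55223 →hi
  mid=-2.59613 |R|=0.75029 →hi
  mid=-2.69796 |R|=0.87611 →hi
  mid=-2.74887 |R|=0.94646 →hi
  mid=-2.77433 |R|=0.98359 →hi
  mid=-2.78706 |R|=1.00266 →lo
  mid=-2.78069 |R|=0.99309 →hi
  mid=-2.78387 |R|=0.99786 →hi
  ...
  [-2.78547,-2.78527] ⇒ x*=-2.7853
So |R|<1 on (-2.7853, 0).

(-2.7853,0); λ=-1 ⇒ h* = 2.7853.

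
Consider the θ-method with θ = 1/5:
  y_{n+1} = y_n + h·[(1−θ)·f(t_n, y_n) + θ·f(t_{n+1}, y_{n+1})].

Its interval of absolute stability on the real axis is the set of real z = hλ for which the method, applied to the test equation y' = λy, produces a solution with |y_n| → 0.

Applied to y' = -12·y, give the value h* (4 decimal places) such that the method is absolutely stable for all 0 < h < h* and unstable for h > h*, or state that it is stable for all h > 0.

(-3.3333,0); λ=-12 ⇒ h* = (10/3)/12 = 0.2778.

Test eqn y'=λy, z=hλ:
  y_{n+1} = y_n + z·[4/5·y_n + 1/5·y_{n+1}] ⇒ (1 − 1/5z)y_{n+1} = (1 + 4/5z)y_n
  Hence R(z) = (1 + 4/5z)/(1 − 1/5z).

Solve |R(x)|<1 on ℝ⁻.
x=-1.7: |R|=0.2687
R=−1: 1+4/5x = −1+1/5x ⇒ -3/5x=2 ⇒ x=2/(-3/5)=-3.3333
Confirm numerically:
  x=-2.822: |R|=0.80389 <1
  x=-1.890: |R|=0.37155 <1
  x=-1.809: |R|=0.32839 <1
  x=-1.792: |R|=0.31920 <1
  x=-3.825: |R|=1.16714 >1
  x=-3.379: |R|=1.01635 >1
So |R|<1 on (-3.3333, 0).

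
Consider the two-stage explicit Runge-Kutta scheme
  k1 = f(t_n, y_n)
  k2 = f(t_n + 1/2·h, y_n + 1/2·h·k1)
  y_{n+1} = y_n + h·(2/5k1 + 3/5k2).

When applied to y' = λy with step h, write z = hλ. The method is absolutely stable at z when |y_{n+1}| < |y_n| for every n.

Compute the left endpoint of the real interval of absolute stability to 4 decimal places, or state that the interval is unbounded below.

With y'=λy (z=hλ):
  k1=λy_n ⇒ h·k1=z·y_n;  k2=λ(1+1/2z)y_n ⇒ h·k2=z(1+1/2z)y_n
  y_{n+1}/y_n = 1 + 2/5z + 3/5z(1+1/2z) = 1 + z + 3/10z²
  R(z) = 1 + z + 3/10z².

Need |R(x)|<1, x<0.
x=-0.68: |R|=0.4587
R=1: x+3/10x²=0 ⇒ x=−10/3=-3.3333; min R=1−1/(4·3/10)=0.1667>−1
Confirm numerically:
  x=-2.441: |R|=0.34654 <1
  x=-2.363: |R|=0.31213 <1
  x=-1.882: |R|=0.18058 <1
  x=-3.539: |R|=1.21836 >1
  x=-3.480: |R|=1.15312 >1
  x=-3.476: |R|=1.14877 >1
Stable set (-3.3333, 0).

left endpoint -3.3333.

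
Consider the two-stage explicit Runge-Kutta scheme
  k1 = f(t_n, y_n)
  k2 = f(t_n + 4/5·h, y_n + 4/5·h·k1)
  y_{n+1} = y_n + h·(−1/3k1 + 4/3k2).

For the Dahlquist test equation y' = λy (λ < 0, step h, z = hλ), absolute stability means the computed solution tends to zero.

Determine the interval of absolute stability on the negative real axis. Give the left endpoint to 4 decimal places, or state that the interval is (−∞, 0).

z∈(-0.9375,0).

Test eqn y'=λy, z=hλ:
  k1=λy_n ⇒ h·k1=z·y_n;  k2=λ(1+4/5z)y_n ⇒ h·k2=z(1+4/5z)y_n
  y_{n+1}/y_n = 1 − 1/3z + 4/3z(1+4/5z) = 1 + z + 16/15z²
  so R(z) = 1 + z + 16/15z².

Boundary: |R(x)|=1, x<0.
x=-0.51: |R|=0.7674
R=1: x+16/15x²=0 ⇒ x=−15/16=-0.9375; min R=1−1/(4·16/15)=0.7656>−1
Confirm numerically:
  x=-0.849: |R|=0.91985 <1
  x=-0.671: |R|=0.80926 <1
  x=-0.650: |R|=0.80067 <1
  x=-1.318: |R|=1.53493 >1
  x=-1.291: |R|=1.48679 >1
  x=-1.099: |R|=1.18932 >1
Stable set (-0.9375, 0).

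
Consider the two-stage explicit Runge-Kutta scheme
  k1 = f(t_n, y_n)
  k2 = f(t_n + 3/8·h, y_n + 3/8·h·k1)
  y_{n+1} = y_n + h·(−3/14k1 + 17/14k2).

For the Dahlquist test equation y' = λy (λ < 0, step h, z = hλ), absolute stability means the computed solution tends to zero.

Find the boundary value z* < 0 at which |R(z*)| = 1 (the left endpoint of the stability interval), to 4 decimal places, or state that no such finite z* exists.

z* = -2.1961.

Test eqn y'=λy, z=hλ:
  k1=λy_n ⇒ h·k1=z·y_n;  k2=λ(1+3/8z)y_n ⇒ h·k2=z(1+3/8z)y_n
  y_{n+1}/y_n = 1 − 3/14z + 17/14z(1+3/8z) = 1 + z + 51/112z²
  so R(z) = 1 + z + 51/112z².

Solve |R(x)|<1 on ℝ⁻.
x=-0.37: |R|=0.6923
R=1: x+51/112x²=0 ⇒ x=−112/51=-2.1961; min R=1−1/(4·51/112)=0.4510>−1
Confirm numerically:
  x=-2.150: |R|=0.95489 <1
  x=-2.107: |R|=0.91453 <1
  x=-1.908: |R|=0.74971 <1
  x=-1.812: |R|=0.68309 <1
  x=-2.538: |R|=1.39516 >1
  x=-2.529: |R|=1.38339 >1
So |R|<1 on (-2.1961, 0).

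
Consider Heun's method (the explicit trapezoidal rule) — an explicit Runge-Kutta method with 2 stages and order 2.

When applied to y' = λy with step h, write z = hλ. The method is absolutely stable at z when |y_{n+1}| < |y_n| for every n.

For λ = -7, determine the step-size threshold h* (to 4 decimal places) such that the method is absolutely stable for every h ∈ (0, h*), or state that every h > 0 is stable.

Set f=λy, z=hλ:
  order 2, 2-stage ⇒ R(z)=1+z+z^2/2
  (e.g. R(-0.76)=0.52880, |R|=0.52880)

Need |R(x)|<1, x<0.
x=-0.76: |R|=0.5288
|R(-1.94)|=0.9418 |R(-0.79)|=0.5221 |R(-0.74)|=0.5338
Bisect:
  x_lo=-2.6788 |R|=1.9093  x_hi=-0.3525 |R|=0.7096
  mid=-1.51568 |R|=0.63297 →hi
  mid=-2.09727 |R|=1.10200 →lo
  mid=-1.80647 |R|=0.82520 →hi
  mid=-1.95187 |R|=0.95303 →hi
  mid=-2.02457 |R|=1.02487 →lo
  mid=-1.98822 |R|=0.98829 →hi
  mid=-2.00639 |R|=1.00641 →lo
  mid=-1.99731 |R|=0.99731 →hi
  mid=-2.00185 |R|=1.00185 →lo
  mid=-1.99958 |R|=0.99958 →hi
  ...
  [-2.00000,-1.99986] ⇒ x*=-2.0000
So |R|<1 on (-2.0000, 0).

(-2.0000,0); λ=-7 ⇒ h* = 0.2857.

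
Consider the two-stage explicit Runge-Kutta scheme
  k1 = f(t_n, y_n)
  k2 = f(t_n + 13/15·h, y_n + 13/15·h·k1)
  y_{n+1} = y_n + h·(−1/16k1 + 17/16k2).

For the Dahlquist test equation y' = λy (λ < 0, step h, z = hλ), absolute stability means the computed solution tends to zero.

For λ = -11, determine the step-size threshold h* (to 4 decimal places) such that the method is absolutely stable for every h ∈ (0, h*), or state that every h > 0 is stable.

(-1.0860,0); λ=-11 ⇒ h* = (240/221)/11 = 0.0987.

With y'=λy (z=hλ):
  k1=λy_n ⇒ h·k1=z·y_n;  k2=λ(1+13/15z)y_n ⇒ h·k2=z(1+13/15z)y_n
  y_{n+1}/y_n = 1 − 1/16z + 17/16z(1+13/15z) = 1 + z + 221/240z²
  Hence R(z) = 1 + z + 221/240z².

Boundary: |R(x)|=1, x<0.
x=-0.68: |R|=0.7458
R=1: x+221/240x²=0 ⇒ x=−240/221=-1.0860; min R=1−1/(4·221/240)=0.7285>−1
Confirm numerically:
  x=-0.839: |R|=0.80919 <1
  x=-0.818: |R|=0.79815 <1
  x=-0.759: |R|=0.77147 <1
  x=-0.740: |R|=0.76425 <1
  x=-1.465: |R|=1.51132 >1
  x=-1.438: |R|=1.46614 >1
  x=-1.139: |R|=1.05562 >1
Stable set (-1.0860, 0).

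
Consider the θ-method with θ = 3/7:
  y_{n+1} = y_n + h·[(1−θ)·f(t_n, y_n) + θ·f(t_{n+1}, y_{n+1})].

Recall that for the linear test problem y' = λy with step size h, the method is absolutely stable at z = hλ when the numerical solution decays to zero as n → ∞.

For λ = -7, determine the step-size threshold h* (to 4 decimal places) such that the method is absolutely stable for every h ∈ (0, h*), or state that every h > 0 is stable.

(-14.0000,0); λ=-7 ⇒ h* = (14)/7 = 2.0000.

Set f=λy, z=hλ:
  y_{n+1} = y_n + z·[4/7·y_n + 3/7·y_{n+1}] ⇒ (1 − 3/7z)y_{n+1} = (1 + 4/7z)y_n
  so R(z) = (1 + 4/7z)/(1 − 3/7z).

Find x<0 with |R(x)|<1.
x=-0.33: |R|=0.7109
R=−1: 1+4/7x = −1+3/7x ⇒ -1/7x=2 ⇒ x=2/(-1/7)=-14.0000
Confirm numerically:
  x=-13.498: |R|=0.98943 <1
  x=-11.589: |R|=0.94228 <1
  x=-8.638: |R|=0.83709 <1
  x=-8.545: |R|=0.83285 <1
  x=-14.561: |R|=1.01107 >1
  x=-14.208: |R|=1.00419 >1
Interval (-14.0000, 0).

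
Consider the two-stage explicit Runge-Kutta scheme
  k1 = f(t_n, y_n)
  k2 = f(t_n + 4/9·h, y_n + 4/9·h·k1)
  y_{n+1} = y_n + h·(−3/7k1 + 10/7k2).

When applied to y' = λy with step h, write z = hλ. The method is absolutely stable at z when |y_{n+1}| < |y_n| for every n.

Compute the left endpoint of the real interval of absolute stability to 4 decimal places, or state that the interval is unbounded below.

left endpoint -1.5750.

Test eqn y'=λy, z=hλ:
  k1=λy_n ⇒ h·k1=z·y_n;  k2=λ(1+4/9z)y_n ⇒ h·k2=z(1+4/9z)y_n
  y_{n+1}/y_n = 1 − 3/7z + 10/7z(1+4/9z) = 1 + z + 40/63z²
  ⇒ R(z) = 1 + z + 40/63z².

Need |R(x)|<1, x<0.
x=-1.71: |R|=1.1466
R=1: x+40/63x²=0 ⇒ x=−63/40=-1.5750; min R=1−1/(4·40/63)=0.6062>−1
Confirm numerically:
  x=-1.549: |R|=0.97443 <1
  x=-1.443: |R|=0.87906 <1
  x=-1.373: |R|=0.82391 <1
  x=-2.057: |R|=1.62951 >1
  x=-1.828: |R|=1.29364 >1
So |R|<1 on (-1.5750, 0).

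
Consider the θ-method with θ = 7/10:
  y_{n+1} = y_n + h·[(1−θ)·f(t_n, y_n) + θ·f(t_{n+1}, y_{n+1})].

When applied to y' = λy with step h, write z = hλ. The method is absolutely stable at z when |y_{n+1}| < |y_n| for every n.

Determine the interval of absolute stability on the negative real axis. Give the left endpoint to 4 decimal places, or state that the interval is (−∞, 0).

Set f=λy, z=hλ:
  y_{n+1} = y_n + z·[3/10·y_n + 7/10·y_{n+1}] ⇒ (1 − 7/10z)y_{n+1} = (1 + 3/10z)y_n
  R(z) = (1 + 3/10z)/(1 − 7/10z).

Boundary: |R(x)|=1, x<0.
x=-0.69: |R|=0.5347
x=-2: |R|=0.1667
x=-10: |R|=0.2500
x=-100: |R|=0.4085
θ=7/10≥1/2 ⇒ |1+3/10x|<|1−7/10x| ∀x<0 ⇒ interval (−∞,0).

unbounded; (−∞, 0).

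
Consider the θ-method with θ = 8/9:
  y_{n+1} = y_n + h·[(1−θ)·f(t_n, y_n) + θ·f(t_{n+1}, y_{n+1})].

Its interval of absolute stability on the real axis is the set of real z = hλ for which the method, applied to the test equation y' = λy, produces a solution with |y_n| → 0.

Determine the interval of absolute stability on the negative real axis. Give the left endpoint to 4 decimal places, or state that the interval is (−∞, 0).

On y'=λy, z=hλ:
  y_{n+1} = y_n + z·[1/9·y_n + 8/9·y_{n+1}] ⇒ (1 − 8/9z)y_{n+1} = (1 + 1/9z)y_n
  ⇒ R(z) = (1 + 1/9z)/(1 − 8/9z).

Boundary: |R(x)|=1, x<0.
x=-0.32: |R|=0.7509
x=-2: |R|=0.2800
x=-10: |R|=0.0112
x=-100: |R|=0.1125
θ=8/9≥1/2 ⇒ |1+1/9x|<|1−8/9x| ∀x<0 ⇒ stable on all of ℝ⁻.

interval (−∞, 0).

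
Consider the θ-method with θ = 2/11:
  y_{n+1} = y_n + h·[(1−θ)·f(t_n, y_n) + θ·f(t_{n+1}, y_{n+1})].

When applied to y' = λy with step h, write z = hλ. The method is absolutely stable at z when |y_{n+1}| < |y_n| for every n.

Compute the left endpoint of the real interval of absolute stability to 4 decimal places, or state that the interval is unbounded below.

left endpoint -3.1429.

Test eqn y'=λy, z=hλ:
  y_{n+1} = y_n + z·[9/11·y_n + 2/11·y_{n+1}] ⇒ (1 − 2/11z)y_{n+1} = (1 + 9/11z)y_n
  so R(z) = (1 + 9/11z)/(1 − 2/11z).

Boundary: |R(x)|=1, x<0.
x=-0.37: |R|=0.6533
R=−1: 1+9/11x = −1+2/11x ⇒ -7/11x=2 ⇒ x=2/(-7/11)=-3.1429
Confirm numerically:
  x=-3.012: |R|=0.94619 <1
  x=-2.984: |R|=0.93446 <1
  x=-1.399: |R|=0.11531 <1
  x=-1.345: |R|=0.08072 <1
  x=-3.732: |R|=1.22335 >1
  x=-3.191: |R|=1.01939 >1
Stable set (-3.1429, 0).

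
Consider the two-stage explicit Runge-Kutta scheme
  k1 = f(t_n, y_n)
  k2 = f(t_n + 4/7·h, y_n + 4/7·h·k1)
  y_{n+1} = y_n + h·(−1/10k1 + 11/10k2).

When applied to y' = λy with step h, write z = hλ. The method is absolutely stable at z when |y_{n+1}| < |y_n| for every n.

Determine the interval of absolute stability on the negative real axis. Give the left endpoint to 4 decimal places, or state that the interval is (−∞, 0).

With y'=λy (z=hλ):
  k1=λy_n ⇒ h·k1=z·y_n;  k2=λ(1+4/7z)y_n ⇒ h·k2=z(1+4/7z)y_n
  y_{n+1}/y_n = 1 − 1/10z + 11/10z(1+4/7z) = 1 + z + 22/35z²
  Hence R(z) = 1 + z + 22/35z².

Need |R(x)|<1, x<0.
x=-1.14: |R|=0.6769
R=1: x+22/35x²=0 ⇒ x=−35/22=-1.5909; min R=1−1/(4·22/35)=0.6023>−1
Confirm numerically:
  x=-1.499: |R|=0.91340 <1
  x=-1.289: |R|=0.75538 <1
  x=-1.159: |R|=0.68535 <1
  x=-0.676: |R|=0.61124 <1
  x=-2.095: |R|=1.66382 >1
  x=-1.910: |R|=1.38309 >1
  x=-1.843: |R|=1.29204 >1
Interval (-1.5909, 0).

(-1.5909, 0).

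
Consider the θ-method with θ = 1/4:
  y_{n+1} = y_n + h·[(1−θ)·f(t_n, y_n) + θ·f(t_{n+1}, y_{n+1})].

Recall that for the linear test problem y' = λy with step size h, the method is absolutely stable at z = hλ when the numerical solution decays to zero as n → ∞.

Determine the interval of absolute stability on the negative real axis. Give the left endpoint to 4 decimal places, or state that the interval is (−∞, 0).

Test eqn y'=λy, z=hλ:
  y_{n+1} = y_n + z·[3/4·y_n + 1/4·y_{n+1}] ⇒ (1 − 1/4z)y_{n+1} = (1 + 3/4z)y_n
  R(z) = (1 + 3/4z)/(1 − 1/4z).

Boundary: |R(x)|=1, x<0.
x=-0.78: |R|=0.3473
R=−1: 1+3/4x = −1+1/4x ⇒ -1/2x=2 ⇒ x=2/(-1/2)=-4.0000
Confirm numerically:
  x=-3.579: |R|=0.88890 <1
  x=-3.397: |R|=0.83696 <1
  x=-3.278: |R|=0.80159 <1
  x=-1.773: |R|=0.22848 <1
  x=-4.509: |R|=1.11964 >1
  x=-4.120: |R|=1.02956 >1
Interval (-4.0000, 0).

(-4.0000, 0).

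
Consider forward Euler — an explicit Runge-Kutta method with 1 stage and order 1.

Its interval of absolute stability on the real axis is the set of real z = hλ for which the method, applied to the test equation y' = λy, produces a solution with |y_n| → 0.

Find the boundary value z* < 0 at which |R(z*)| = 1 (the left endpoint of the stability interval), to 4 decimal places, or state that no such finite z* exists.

z* = -2.0000.

Set f=λy, z=hλ:
  order 1, 1-stage ⇒ R(z)=1+z
  (e.g. R(-1.29)=-0.29000, |R|=0.29000)

Solve |R(x)|<1 on ℝ⁻.
x=-1.29: |R|=0.2900
|R(-2.33)|=1.3300 |R(-0.79)|=0.2100 |R(-0.76)|=0.2400
Bisect:
  x_lo=-2.3504 |R|=1.3504  x_hi=-0.0840 |R|=0.9160
  mid=-1.21720 |R|=0.21720 →hi
  mid=-1.78380 |R|=0.78380 →hi
  mid=-2.06710 |R|=1.06710 →lo
  mid=-1.92545 |R|=0.92545 →hi
  mid=-1.99627 |R|=0.99627 →hi
  mid=-2.03169 |R|=1.03169 →lo
  mid=-2.01398 |R|=1.01398 →lo
  mid=-2.00513 |R|=1.00513 →lo
  mid=-2.00070 |R|=1.00070 →lo
  mid=-1.99849 |R|=0.99849 →hi
  ...
  [-2.00001,-1.99987] ⇒ x*=-2.0000
Interval (-2.0000, 0).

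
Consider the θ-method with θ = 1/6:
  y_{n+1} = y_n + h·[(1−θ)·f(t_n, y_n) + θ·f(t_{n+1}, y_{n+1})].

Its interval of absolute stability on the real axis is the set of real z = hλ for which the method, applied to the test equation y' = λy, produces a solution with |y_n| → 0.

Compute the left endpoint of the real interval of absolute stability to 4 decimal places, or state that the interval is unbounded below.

On y'=λy, z=hλ:
  y_{n+1} = y_n + z·[5/6·y_n + 1/6·y_{n+1}] ⇒ (1 − 1/6z)y_{n+1} = (1 + 5/6z)y_n
  so R(z) = (1 + 5/6z)/(1 − 1/6z).

Need |R(x)|<1, x<0.
x=-0.61: |R|=0.4463
R=−1: 1+5/6x = −1+1/6x ⇒ -2/3x=2 ⇒ x=2/(-2/3)=-3.0000
Confirm numerically:
  x=-2.705: |R|=0.86445 <1
  x=-2.658: |R|=0.84200 <1
  x=-1.307: |R|=0.07322 <1
  x=-3.450: |R|=1.19048 >1
  x=-3.418: |R|=1.17753 >1
Interval (-3.0000, 0).

z* = -3.0000.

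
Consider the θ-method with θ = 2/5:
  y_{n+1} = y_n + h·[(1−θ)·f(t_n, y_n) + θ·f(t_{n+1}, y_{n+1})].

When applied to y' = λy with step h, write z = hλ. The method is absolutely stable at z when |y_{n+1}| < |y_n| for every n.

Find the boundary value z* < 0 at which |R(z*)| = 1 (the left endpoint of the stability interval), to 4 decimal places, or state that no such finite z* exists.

left endpoint -10.0000.

Set f=λy, z=hλ:
  y_{n+1} = y_n + z·[3/5·y_n + 2/5·y_{n+1}] ⇒ (1 − 2/5z)y_{n+1} = (1 + 3/5z)y_n
  ⇒ R(z) = (1 + 3/5z)/(1 − 2/5z).

Find x<0 with |R(x)|<1.
x=-1.45: |R|=0.0823
R=−1: 1+3/5x = −1+2/5x ⇒ -1/5x=2 ⇒ x=2/(-1/5)=-10.0000
Confirm numerically:
  x=-8.599: |R|=0.93689 <1
  x=-5.684: |R|=0.73631 <1
  x=-5.678: |R|=0.73575 <1
  x=-4.939: |R|=0.65983 <1
  x=-10.159: |R|=1.00628 >1
  x=-10.024: |R|=1.00096 >1
Stable set (-10.0000, 0).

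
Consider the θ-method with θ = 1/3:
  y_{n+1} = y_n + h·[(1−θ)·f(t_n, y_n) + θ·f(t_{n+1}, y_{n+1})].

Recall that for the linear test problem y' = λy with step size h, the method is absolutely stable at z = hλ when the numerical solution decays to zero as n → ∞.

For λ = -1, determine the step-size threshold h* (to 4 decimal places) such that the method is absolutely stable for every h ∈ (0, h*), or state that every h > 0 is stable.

(-6.0000,0); λ=-1 ⇒ h* = (6)/1 = 6.0000.

With y'=λy (z=hλ):
  y_{n+1} = y_n + z·[2/3·y_n + 1/3·y_{n+1}] ⇒ (1 − 1/3z)y_{n+1} = (1 + 2/3z)y_n
  so R(z) = (1 + 2/3z)/(1 − 1/3z).

Find x<0 with |R(x)|<1.
x=-1.58: |R|=0.0349
R=−1: 1+2/3x = −1+1/3x ⇒ -1/3x=2 ⇒ x=2/(-1/3)=-6.0000
Confirm numerically:
  x=-5.955: |R|=0.99497 <1
  x=-5.250: |R|=0.90909 <1
  x=-2.772: |R|=0.44075 <1
  x=-2.481: |R|=0.35796 <1
  x=-6.246: |R|=1.02661 >1
  x=-6.221: |R|=1.02397 >1
Stable set (-6.0000, 0).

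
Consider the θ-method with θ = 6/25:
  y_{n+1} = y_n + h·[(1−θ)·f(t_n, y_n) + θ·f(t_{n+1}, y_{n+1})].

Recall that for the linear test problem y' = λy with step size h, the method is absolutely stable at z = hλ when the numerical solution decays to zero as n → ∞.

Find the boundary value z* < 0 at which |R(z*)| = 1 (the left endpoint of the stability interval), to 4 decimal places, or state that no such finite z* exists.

Set f=λy, z=hλ:
  y_{n+1} = y_n + z·[19/25·y_n + 6/25·y_{n+1}] ⇒ (1 − 6/25z)y_{n+1} = (1 + 19/25z)y_n
  R(z) = (1 + 19/25z)/(1 − 6/25z).

Find x<0 with |R(x)|<1.
x=-0.94: |R|=0.2330
R=−1: 1+19/25x = −1+6/25x ⇒ -13/25x=2 ⇒ x=2/(-13/25)=-3.8462
Confirm numerically:
  x=-2.251: |R|=0.46146 <1
  x=-2.180: |R|=0.43120 <1
  x=-1.974: |R|=0.33943 <1
  x=-1.707: |R|=0.21091 <1
  x=-4.133: |R|=1.07488 >1
  x=-4.101: |R|=1.06679 >1
Interval (-3.8462, 0).

z* = -3.8462.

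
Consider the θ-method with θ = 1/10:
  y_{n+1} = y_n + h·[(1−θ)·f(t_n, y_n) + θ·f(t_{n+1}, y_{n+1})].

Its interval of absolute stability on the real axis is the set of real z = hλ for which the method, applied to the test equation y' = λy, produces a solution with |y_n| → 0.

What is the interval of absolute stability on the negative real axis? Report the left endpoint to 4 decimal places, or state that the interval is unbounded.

z∈(-2.5000,0).

On y'=λy, z=hλ:
  y_{n+1} = y_n + z·[9/10·y_n + 1/10·y_{n+1}] ⇒ (1 − 1/10z)y_{n+1} = (1 + 9/10z)y_n
  R(z) = (1 + 9/10z)/(1 − 1/10z).

Solve |R(x)|<1 on ℝ⁻.
x=-0.79: |R|=0.2678
R=−1: 1+9/10x = −1+1/10x ⇒ -4/5x=2 ⇒ x=2/(-4/5)=-2.5000
Confirm numerically:
  x=-2.045: |R|=0.69780 <1
  x=-1.616: |R|=0.39118 <1
  x=-1.039: |R|=0.05879 <1
  x=-1.034: |R|=0.06290 <1
  x=-2.823: |R|=1.20151 >1
  x=-2.820: |R|=1.19969 >1
  x=-2.775: |R|=1.17221 >1
So |R|<1 on (-2.5000, 0).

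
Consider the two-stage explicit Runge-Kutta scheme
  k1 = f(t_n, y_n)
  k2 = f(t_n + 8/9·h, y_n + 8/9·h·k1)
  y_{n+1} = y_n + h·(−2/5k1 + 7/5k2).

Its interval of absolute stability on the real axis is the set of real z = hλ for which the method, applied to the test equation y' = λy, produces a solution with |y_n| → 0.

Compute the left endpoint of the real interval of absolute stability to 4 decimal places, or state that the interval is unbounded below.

On y'=λy, z=hλ:
  k1=λy_n ⇒ h·k1=z·y_n;  k2=λ(1+8/9z)y_n ⇒ h·k2=z(1+8/9z)y_n
  y_{n+1}/y_n = 1 − 2/5z + 7/5z(1+8/9z) = 1 + z + 56/45z²
  so R(z) = 1 + z + 56/45z².

Find x<0 with |R(x)|<1.
x=-1.63: |R|=2.6764
R=1: x+56/45x²=0 ⇒ x=−45/56=-0.8036; min R=1−1/(4·56/45)=0.7991>−1
Confirm numerically:
  x=-0.597: |R|=0.84653 <1
  x=-0.519: |R|=0.81620 <1
  x=-0.448: |R|=0.80176 <1
  x=-0.374: |R|=0.80007 <1
  x=-1.192: |R|=1.57619 >1
  x=-0.982: |R|=1.21805 >1
  x=-0.872: |R|=1.07426 >1
So |R|<1 on (-0.8036, 0).

z* = -0.8036.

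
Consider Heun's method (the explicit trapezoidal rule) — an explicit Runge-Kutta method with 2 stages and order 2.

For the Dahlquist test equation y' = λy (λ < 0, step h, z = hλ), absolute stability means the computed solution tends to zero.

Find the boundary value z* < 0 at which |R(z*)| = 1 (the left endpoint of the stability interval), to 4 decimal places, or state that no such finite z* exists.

Test eqn y'=λy, z=hλ:
  order 2, 2-stage ⇒ R(z)=1+z+z^2/2
  (e.g. R(-0.91)=0.50405, |R|=0.50405)

Boundary: |R(x)|=1, x<0.
x=-0.91: |R|=0.5041
|R(-2.17)|=1.1845 |R(-1.84)|=0.8528 |R(-1.78)|=0.8042
Bisect:
  x_lo=-2.5692 |R|=1.7312  x_hi=-0.2022 |R|=0.8182
  mid=-1.38570 |R|=0.57438 →hi
  mid=-1.97744 |R|=0.97770 →hi
  mid=-2.27331 |R|=1.31066 →lo
  mid=-2.12538 |R|=1.13324 →lo
  mid=-2.05141 |R|=1.05273 →lo
  mid=-2.01443 |R|=1.01453 →lo
  mid=-1.99594 |R|=0.99594 →hi
  mid=-2.00518 |R|=1.00520 →lo
  mid=-2.00056 |R|=1.00056 →lo
  mid=-1.99825 |R|=0.99825 →hi
  ...
  [-2.00013,-1.99998] ⇒ x*=-2.0000
Interval (-2.0000, 0).

left endpoint -2.0000.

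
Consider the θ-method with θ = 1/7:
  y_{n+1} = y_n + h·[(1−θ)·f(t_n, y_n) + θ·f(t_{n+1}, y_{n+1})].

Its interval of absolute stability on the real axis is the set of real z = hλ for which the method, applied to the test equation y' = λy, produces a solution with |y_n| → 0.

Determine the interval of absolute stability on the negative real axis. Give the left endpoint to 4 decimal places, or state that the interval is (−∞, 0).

With y'=λy (z=hλ):
  y_{n+1} = y_n + z·[6/7·y_n + 1/7·y_{n+1}] ⇒ (1 − 1/7z)y_{n+1} = (1 + 6/7z)y_n
  R(z) = (1 + 6/7z)/(1 − 1/7z).

Find x<0 with |R(x)|<1.
x=-1.59: |R|=0.2957
R=−1: 1+6/7x = −1+1/7x ⇒ -5/7x=2 ⇒ x=2/(-5/7)=-2.8000
Confirm numerically:
  x=-1.840: |R|=0.45701 <1
  x=-1.774: |R|=0.41532 <1
  x=-1.735: |R|=0.39038 <1
  x=-3.397: |R|=1.28710 >1
  x=-3.224: |R|=1.20736 >1
  x=-2.873: |R|=1.03697 >1
Stable set (-2.8000, 0).

z∈(-2.8000,0).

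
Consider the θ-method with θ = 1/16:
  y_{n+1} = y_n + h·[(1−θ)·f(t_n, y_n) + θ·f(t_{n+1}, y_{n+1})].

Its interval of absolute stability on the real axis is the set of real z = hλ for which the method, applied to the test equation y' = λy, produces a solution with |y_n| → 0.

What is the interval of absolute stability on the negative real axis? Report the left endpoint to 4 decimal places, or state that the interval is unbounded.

With y'=λy (z=hλ):
  y_{n+1} = y_n + z·[15/16·y_n + 1/16·y_{n+1}] ⇒ (1 − 1/16z)y_{n+1} = (1 + 15/16z)y_n
  ⇒ R(z) = (1 + 15/16z)/(1 − 1/16z).

Boundary: |R(x)|=1, x<0.
x=-1.07: |R|=0.0029
R=−1: 1+15/16x = −1+1/16x ⇒ -7/8x=2 ⇒ x=2/(-7/8)=-2.2857
Confirm numerically:
  x=-2.233: |R|=0.95952 <1
  x=-1.115: |R|=0.04236 <1
  x=-0.959: |R|=0.09523 <1
  x=-2.627: |R|=1.25651 >1
  x=-2.340: |R|=1.04144 >1
Interval (-2.2857, 0).

z∈(-2.2857,0).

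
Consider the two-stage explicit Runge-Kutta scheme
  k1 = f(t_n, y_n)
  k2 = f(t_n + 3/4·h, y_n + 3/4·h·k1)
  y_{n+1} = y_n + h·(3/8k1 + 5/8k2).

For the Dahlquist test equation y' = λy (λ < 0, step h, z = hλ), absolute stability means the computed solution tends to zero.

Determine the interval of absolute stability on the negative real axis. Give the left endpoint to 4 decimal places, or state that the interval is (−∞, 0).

On y'=λy, z=hλ:
  k1=λy_n ⇒ h·k1=z·y_n;  k2=λ(1+3/4z)y_n ⇒ h·k2=z(1+3/4z)y_n
  y_{n+1}/y_n = 1 + 3/8z + 5/8z(1+3/4z) = 1 + z + 15/32z²
  ⇒ R(z) = 1 + z + 15/32z².

Solve |R(x)|<1 on ℝ⁻.
x=-1.67: |R|=0.6373
R=1: x+15/32x²=0 ⇒ x=−32/15=-2.1333; min R=1−1/(4·15/32)=0.4667>−1
Confirm numerically:
  x=-1.905: |R|=0.79611 <1
  x=-1.645: |R|=0.62345 <1
  x=-1.216: |R|=0.47712 <1
  x=-1.122: |R|=0.46810 <1
  x=-2.484: |R|=1.40831 >1
  x=-2.382: |R|=1.27765 >1
  x=-2.327: |R|=1.21125 >1
Stable set (-2.1333, 0).

(-2.1333, 0).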